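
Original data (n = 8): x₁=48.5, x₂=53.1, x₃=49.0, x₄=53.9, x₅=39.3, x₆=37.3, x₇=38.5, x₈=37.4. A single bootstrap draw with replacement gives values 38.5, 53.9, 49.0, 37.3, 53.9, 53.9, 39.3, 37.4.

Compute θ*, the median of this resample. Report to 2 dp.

Sorted: 37.3, 37.4, 38.5, 39.3, 49.0, 53.9, 53.9, 53.9
Median = average of the two middle values = 44.15

θ* = 44.15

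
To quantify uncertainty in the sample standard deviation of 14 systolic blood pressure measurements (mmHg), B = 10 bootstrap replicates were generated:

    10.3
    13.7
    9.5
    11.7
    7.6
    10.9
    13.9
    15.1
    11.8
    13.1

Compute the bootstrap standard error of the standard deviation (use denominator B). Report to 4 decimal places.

SE* = 2.1583

Bootstrap SE is the standard deviation of the 10 replicate standard deviations.
Mean of replicates: (10.3 + 13.7 + 9.5 + 11.7 + 7.6 + 10.9 + 13.9 + 15.1 + 11.8 + 13.1) / 10 = 117.60000 / 10 = 11.76000
Sum of squared deviations: (−1.46000)² + (+1.94000)² + (−2.26000)² + (−0.06000)² + (−4.16000)² + (−0.86000)² + (+2.14000)² + (+3.34000)² + (+0.04000)² + (+1.34000)² = 46.58400
Variance = 46.58400 / 10 = 4.65840
SE* = √4.65840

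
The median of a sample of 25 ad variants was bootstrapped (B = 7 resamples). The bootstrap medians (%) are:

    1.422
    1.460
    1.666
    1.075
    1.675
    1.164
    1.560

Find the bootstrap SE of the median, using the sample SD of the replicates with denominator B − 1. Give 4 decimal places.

SE* = 0.2346

Bootstrap SE is the standard deviation of the 7 replicate medians.
Mean of replicates: (1.422 + 1.460 + 1.666 + 1.075 + 1.675 + 1.164 + 1.560) / 7 = 10.02200 / 7 = 1.43171
Sum of squared deviations: (−0.00971)² + (+0.02829)² + (+0.23429)² + (−0.35671)² + (+0.24329)² + (−0.26771)² + (+0.12829)² = 0.33035
Variance = 0.33035 / 6 = 0.05506
SE* = √0.05506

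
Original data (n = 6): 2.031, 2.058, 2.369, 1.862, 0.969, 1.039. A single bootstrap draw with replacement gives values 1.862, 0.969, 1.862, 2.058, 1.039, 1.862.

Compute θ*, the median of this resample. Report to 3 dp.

Sorted: 0.969, 1.039, 1.862, 1.862, 1.862, 2.058
Median = average of the two middle values = 1.862

θ* = 1.862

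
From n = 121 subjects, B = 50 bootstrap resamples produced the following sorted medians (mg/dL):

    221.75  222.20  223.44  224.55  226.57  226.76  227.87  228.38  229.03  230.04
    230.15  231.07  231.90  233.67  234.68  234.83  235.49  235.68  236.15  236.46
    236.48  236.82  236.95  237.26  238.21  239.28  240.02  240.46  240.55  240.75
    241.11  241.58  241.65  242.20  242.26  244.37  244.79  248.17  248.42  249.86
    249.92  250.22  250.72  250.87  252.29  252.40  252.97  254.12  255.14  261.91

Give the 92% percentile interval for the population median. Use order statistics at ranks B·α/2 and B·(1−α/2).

(222.20, 254.12)

α = 0.08; lower rank = 50 × 0.040 = 2; upper rank = 50 × 0.960 = 48.
The 2nd smallest replicate is 222.20; the 48th is 254.12.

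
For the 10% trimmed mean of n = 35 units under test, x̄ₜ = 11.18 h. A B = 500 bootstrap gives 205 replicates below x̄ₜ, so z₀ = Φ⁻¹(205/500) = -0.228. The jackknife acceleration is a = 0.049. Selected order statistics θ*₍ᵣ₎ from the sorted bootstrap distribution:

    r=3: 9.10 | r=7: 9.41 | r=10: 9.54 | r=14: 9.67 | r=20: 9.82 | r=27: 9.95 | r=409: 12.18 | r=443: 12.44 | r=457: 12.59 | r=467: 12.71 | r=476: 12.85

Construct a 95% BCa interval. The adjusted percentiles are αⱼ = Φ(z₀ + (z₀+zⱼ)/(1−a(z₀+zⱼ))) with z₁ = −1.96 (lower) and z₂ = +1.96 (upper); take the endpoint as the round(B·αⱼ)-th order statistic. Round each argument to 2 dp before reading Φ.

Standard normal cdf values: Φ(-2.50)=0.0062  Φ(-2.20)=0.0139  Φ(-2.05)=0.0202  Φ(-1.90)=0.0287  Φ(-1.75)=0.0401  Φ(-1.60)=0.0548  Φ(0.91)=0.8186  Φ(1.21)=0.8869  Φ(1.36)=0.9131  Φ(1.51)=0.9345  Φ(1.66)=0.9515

Lower: z₀ + z₁ = -0.228 + (-1.960) = -2.188; 1 − a(z₀+z₁) = 1 − (0.049)(-2.188) = 1.1072; argument = -0.228 + (-2.188)/1.1072 = -2.2041 → -2.20.
α₁ = Φ(-2.20) = 0.0139; rank = round(500 × 0.0139) = 7; θ*₍7₎ = 9.41.
Upper: z₀ + z₂ = 1.732; 1 − a(z₀+z₂) = 0.9151; argument = 1.6646 → 1.66; α₂ = 0.9515; rank = 476; θ*₍476₎ = 12.85.

(9.41, 12.85)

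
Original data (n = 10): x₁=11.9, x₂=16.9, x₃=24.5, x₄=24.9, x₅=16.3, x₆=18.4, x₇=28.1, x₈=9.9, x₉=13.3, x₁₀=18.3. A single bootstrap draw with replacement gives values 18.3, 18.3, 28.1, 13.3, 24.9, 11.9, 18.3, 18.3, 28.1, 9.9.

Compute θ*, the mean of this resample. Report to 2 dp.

θ* = 18.94

Mean = (18.3 + 18.3 + 28.1 + 13.3 + 24.9 + 11.9 + 18.3 + 18.3 + 28.1 + 9.9) / 10 = 189.40 / 10 = 18.94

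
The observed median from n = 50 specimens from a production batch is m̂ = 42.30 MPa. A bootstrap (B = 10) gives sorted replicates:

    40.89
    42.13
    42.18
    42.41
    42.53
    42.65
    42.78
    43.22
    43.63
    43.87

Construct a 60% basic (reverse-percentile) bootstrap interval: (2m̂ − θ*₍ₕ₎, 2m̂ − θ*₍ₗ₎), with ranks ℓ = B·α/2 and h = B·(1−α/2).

(41.38, 42.47)

Percentile endpoints at ranks 2 and 8: θ*₍2₎ = 42.13, θ*₍8₎ = 43.22.
Basic interval reflects these around m̂:
  lower = 2 × 42.30 − 43.22 = 41.38
  upper = 2 × 42.30 − 42.13 = 42.47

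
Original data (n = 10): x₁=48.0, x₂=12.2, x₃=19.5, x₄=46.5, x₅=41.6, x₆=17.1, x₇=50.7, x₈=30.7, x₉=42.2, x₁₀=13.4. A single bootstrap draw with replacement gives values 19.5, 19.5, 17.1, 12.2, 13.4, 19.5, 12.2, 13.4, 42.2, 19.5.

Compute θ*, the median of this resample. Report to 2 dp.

Sorted: 12.2, 12.2, 13.4, 13.4, 17.1, 19.5, 19.5, 19.5, 19.5, 42.2
Median = average of the two middle values = 18.30

θ* = 18.30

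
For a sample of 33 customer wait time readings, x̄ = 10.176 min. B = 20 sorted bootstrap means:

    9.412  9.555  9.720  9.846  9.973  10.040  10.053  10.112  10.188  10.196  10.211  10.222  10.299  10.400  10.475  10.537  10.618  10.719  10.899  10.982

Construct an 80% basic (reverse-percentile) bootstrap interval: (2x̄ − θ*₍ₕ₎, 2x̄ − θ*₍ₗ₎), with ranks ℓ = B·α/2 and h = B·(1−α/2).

(9.633, 10.797)

Percentile endpoints at ranks 2 and 18: θ*₍2₎ = 9.555, θ*₍18₎ = 10.719.
Basic interval reflects these around x̄:
  lower = 2 × 10.176 − 10.719 = 9.633
  upper = 2 × 10.176 − 9.555 = 10.797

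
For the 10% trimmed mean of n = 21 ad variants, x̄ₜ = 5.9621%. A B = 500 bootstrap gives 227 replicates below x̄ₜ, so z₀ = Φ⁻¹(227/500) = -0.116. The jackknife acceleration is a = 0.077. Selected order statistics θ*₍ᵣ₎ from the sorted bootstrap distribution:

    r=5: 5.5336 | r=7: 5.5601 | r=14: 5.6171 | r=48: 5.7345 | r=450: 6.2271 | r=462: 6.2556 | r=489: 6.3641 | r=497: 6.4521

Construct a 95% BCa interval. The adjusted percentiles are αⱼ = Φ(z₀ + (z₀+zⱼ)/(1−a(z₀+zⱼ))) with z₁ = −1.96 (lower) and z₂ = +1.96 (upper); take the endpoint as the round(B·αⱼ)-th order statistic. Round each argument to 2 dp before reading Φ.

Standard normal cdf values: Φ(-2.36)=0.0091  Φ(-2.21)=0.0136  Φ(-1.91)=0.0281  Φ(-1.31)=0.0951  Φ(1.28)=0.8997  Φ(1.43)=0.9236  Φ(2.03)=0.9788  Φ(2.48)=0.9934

Lower: z₀ + z₁ = -0.116 + (-1.960) = -2.076; 1 − a(z₀+z₁) = 1 − (0.077)(-2.076) = 1.1599; argument = -0.116 + (-2.076)/1.1599 = -1.9059 → -1.91.
α₁ = Φ(-1.91) = 0.0281; rank = round(500 × 0.0281) = 14; θ*₍14₎ = 5.6171.
Upper: z₀ + z₂ = 1.844; 1 − a(z₀+z₂) = 0.8580; argument = 2.0332 → 2.03; α₂ = 0.9788; rank = 489; θ*₍489₎ = 6.3641.

(5.6171, 6.3641)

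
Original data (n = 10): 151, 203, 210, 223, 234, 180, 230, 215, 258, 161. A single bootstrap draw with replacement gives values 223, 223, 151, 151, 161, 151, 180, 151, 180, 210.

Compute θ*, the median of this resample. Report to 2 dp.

θ* = 170.50

Sorted: 151, 151, 151, 151, 161, 180, 180, 210, 223, 223
Median = average of the two middle values = 170.50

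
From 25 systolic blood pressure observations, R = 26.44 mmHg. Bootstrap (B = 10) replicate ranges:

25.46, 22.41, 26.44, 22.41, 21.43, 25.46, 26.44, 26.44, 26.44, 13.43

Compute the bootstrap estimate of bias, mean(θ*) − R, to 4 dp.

mean(θ*) = (25.46 + 22.41 + 26.44 + 22.41 + 21.43 + 25.46 + 26.44 + 26.44 + 26.44 + 13.43) / 10 = 23.63600
bias = 23.63600 − 26.44

bias = −2.8040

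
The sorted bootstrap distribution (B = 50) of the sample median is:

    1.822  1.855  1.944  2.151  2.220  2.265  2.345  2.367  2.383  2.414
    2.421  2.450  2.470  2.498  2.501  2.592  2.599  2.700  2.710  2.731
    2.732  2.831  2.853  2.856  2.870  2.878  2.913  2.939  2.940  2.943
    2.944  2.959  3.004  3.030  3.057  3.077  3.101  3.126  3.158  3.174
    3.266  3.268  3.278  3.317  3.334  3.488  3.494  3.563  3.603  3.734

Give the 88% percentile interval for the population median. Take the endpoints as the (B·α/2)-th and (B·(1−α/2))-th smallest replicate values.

(1.944, 3.494)

α = 0.12; lower rank = 50 × 0.060 = 3; upper rank = 50 × 0.940 = 47.
The 3rd smallest replicate is 1.944; the 47th is 3.494.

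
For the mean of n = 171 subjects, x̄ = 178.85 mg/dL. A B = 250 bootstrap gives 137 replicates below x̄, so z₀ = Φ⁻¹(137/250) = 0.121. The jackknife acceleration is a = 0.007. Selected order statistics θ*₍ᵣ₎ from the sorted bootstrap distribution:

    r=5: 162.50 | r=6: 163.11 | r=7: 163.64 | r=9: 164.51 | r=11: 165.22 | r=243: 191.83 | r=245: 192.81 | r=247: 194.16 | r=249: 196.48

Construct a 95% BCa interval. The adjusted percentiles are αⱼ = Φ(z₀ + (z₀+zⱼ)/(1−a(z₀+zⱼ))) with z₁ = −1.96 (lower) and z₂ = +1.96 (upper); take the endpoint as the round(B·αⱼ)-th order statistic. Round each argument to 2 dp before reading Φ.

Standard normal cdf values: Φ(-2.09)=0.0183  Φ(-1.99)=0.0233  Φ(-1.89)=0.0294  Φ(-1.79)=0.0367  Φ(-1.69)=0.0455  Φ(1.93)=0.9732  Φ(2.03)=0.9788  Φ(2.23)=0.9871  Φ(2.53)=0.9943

(165.22, 194.16)

Lower: z₀ + z₁ = 0.121 + (-1.960) = -1.839; 1 − a(z₀+z₁) = 1 − (0.007)(-1.839) = 1.0129; argument = 0.121 + (-1.839)/1.0129 = -1.6946 → -1.69.
α₁ = Φ(-1.69) = 0.0455; rank = round(250 × 0.0455) = 11; θ*₍11₎ = 165.22.
Upper: z₀ + z₂ = 2.081; 1 − a(z₀+z₂) = 0.9854; argument = 2.2328 → 2.23; α₂ = 0.9871; rank = 247; θ*₍247₎ = 194.16.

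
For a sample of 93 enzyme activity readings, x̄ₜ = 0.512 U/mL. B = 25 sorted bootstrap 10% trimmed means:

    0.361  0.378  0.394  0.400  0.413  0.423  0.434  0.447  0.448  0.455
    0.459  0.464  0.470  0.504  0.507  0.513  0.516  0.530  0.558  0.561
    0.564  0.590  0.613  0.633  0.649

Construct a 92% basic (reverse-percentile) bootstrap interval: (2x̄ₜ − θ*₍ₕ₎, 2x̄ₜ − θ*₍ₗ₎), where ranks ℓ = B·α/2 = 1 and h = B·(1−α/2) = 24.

Percentile endpoints at ranks 1 and 24: θ*₍1₎ = 0.361, θ*₍24₎ = 0.633.
Basic interval reflects these around x̄ₜ:
  lower = 2 × 0.512 − 0.633 = 0.391
  upper = 2 × 0.512 − 0.361 = 0.663

(0.391, 0.663)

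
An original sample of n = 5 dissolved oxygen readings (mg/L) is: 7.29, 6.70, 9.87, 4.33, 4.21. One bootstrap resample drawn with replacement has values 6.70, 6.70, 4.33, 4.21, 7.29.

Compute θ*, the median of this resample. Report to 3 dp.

θ* = 6.700

Sorted: 4.21, 4.33, 6.70, 6.70, 7.29
Median = middle value = 6.700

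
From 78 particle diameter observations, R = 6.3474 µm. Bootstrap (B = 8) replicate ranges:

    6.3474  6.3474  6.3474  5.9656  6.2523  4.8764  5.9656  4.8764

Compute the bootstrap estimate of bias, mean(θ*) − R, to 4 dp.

bias = −0.4751

mean(θ*) = (6.3474 + 6.3474 + 6.3474 + 5.9656 + 6.2523 + 4.8764 + 5.9656 + 4.8764) / 8 = 5.87231
bias = 5.87231 − 6.3474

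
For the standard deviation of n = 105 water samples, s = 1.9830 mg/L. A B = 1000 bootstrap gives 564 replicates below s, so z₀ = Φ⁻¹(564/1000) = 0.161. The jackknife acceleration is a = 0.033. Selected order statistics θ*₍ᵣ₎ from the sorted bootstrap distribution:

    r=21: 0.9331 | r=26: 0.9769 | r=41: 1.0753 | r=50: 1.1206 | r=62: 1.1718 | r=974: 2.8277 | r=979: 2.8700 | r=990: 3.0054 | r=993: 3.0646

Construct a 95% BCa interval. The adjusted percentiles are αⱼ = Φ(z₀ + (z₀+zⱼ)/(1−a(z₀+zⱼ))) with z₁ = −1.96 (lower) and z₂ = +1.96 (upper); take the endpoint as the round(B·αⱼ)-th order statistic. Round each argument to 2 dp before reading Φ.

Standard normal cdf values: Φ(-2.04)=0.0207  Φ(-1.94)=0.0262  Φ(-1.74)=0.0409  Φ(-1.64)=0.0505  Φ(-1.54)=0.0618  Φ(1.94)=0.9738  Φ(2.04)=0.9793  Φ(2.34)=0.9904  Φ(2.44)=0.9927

Lower: z₀ + z₁ = 0.161 + (-1.960) = -1.799; 1 − a(z₀+z₁) = 1 − (0.033)(-1.799) = 1.0594; argument = 0.161 + (-1.799)/1.0594 = -1.5372 → -1.54.
α₁ = Φ(-1.54) = 0.0618; rank = round(1000 × 0.0618) = 62; θ*₍62₎ = 1.1718.
Upper: z₀ + z₂ = 2.121; 1 − a(z₀+z₂) = 0.9300; argument = 2.4416 → 2.44; α₂ = 0.9927; rank = 993; θ*₍993₎ = 3.0646.

(1.1718, 3.0646)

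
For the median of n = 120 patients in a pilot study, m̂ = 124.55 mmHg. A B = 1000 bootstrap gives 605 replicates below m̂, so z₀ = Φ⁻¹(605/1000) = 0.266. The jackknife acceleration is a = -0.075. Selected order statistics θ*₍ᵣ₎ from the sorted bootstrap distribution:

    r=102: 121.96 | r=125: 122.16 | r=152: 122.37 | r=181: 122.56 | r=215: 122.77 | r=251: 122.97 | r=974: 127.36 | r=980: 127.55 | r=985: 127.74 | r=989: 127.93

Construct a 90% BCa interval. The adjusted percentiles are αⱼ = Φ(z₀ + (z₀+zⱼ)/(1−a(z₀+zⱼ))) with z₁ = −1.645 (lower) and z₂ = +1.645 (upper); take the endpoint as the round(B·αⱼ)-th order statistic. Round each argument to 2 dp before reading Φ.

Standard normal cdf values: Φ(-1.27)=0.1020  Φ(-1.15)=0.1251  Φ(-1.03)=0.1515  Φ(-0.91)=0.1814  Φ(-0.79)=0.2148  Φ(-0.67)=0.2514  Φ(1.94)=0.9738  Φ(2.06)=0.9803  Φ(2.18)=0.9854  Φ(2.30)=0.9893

Lower: z₀ + z₁ = 0.266 + (-1.645) = -1.379; 1 − a(z₀+z₁) = 1 − (-0.075)(-1.379) = 0.8966; argument = 0.266 + (-1.379)/0.8966 = -1.2721 → -1.27.
α₁ = Φ(-1.27) = 0.1020; rank = round(1000 × 0.1020) = 102; θ*₍102₎ = 121.96.
Upper: z₀ + z₂ = 1.911; 1 − a(z₀+z₂) = 1.1433; argument = 1.9374 → 1.94; α₂ = 0.9738; rank = 974; θ*₍974₎ = 127.36.

(121.96, 127.36)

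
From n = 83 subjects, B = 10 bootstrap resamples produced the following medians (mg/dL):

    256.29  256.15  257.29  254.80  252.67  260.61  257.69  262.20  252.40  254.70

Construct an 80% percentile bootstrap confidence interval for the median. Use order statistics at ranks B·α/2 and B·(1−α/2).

(252.40, 260.61)

Sorted replicates: 252.40, 252.67, 254.70, 254.80, 256.15, 256.29, 257.29, 257.69, 260.61, 262.20
α = 0.20; lower rank = 10 × 0.100 = 1; upper rank = 10 × 0.900 = 9.
The 1st smallest replicate is 252.40; the 9th is 260.61.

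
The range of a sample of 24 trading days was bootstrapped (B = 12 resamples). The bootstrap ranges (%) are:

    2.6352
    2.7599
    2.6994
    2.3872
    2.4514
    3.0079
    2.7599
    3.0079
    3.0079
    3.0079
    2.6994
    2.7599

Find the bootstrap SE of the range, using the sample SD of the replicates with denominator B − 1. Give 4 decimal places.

SE* = 0.2138

Bootstrap SE is the standard deviation of the 12 replicate ranges.
Mean of replicates: (2.6352 + 2.7599 + 2.6994 + 2.3872 + 2.4514 + 3.0079 + 2.7599 + 3.0079 + 3.0079 + 3.0079 + 2.6994 + 2.7599) / 12 = 33.18390 / 12 = 2.76533
Sum of squared deviations: (−0.13013)² + (−0.00543)² + (−0.06593)² + (−0.37813)² + (−0.31393)² + (+0.24257)² + (−0.00543)² + (+0.24257)² + (+0.24257)² + (+0.24257)² + (−0.06593)² + (−0.00543)² = 0.50261
Variance = 0.50261 / 11 = 0.04569
SE* = √0.04569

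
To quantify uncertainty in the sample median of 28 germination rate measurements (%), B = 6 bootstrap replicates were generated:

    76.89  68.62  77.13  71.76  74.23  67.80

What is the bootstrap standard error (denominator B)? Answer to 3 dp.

Bootstrap SE is the standard deviation of the 6 replicate medians.
Mean of replicates: (76.89 + 68.62 + 77.13 + 71.76 + 74.23 + 67.80) / 6 = 436.4300 / 6 = 72.7383
Sum of squared deviations: (+4.1517)² + (−4.1183)² + (+4.3917)² + (−0.9783)² + (+1.4917)² + (−4.9383)² = 81.0531
Variance = 81.0531 / 6 = 13.5088
SE* = √13.5088

SE* = 3.675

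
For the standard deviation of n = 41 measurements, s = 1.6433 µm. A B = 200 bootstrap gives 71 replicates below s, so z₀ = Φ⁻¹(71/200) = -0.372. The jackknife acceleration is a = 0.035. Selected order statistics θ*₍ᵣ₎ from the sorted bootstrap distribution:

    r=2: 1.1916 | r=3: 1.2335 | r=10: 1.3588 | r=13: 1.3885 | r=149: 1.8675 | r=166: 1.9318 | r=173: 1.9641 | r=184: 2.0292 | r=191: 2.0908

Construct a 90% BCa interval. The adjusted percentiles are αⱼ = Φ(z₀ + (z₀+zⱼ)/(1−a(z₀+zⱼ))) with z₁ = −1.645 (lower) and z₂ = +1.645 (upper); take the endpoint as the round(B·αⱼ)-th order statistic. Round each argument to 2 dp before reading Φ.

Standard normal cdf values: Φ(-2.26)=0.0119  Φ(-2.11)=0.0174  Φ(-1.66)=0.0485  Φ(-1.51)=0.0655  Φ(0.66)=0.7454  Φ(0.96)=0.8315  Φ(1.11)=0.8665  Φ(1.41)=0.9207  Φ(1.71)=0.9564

Lower: z₀ + z₁ = -0.372 + (-1.645) = -2.017; 1 − a(z₀+z₁) = 1 − (0.035)(-2.017) = 1.0706; argument = -0.372 + (-2.017)/1.0706 = -2.2560 → -2.26.
α₁ = Φ(-2.26) = 0.0119; rank = round(200 × 0.0119) = 2; θ*₍2₎ = 1.1916.
Upper: z₀ + z₂ = 1.273; 1 − a(z₀+z₂) = 0.9554; argument = 0.9604 → 0.96; α₂ = 0.8315; rank = 166; θ*₍166₎ = 1.9318.

(1.1916, 1.9318)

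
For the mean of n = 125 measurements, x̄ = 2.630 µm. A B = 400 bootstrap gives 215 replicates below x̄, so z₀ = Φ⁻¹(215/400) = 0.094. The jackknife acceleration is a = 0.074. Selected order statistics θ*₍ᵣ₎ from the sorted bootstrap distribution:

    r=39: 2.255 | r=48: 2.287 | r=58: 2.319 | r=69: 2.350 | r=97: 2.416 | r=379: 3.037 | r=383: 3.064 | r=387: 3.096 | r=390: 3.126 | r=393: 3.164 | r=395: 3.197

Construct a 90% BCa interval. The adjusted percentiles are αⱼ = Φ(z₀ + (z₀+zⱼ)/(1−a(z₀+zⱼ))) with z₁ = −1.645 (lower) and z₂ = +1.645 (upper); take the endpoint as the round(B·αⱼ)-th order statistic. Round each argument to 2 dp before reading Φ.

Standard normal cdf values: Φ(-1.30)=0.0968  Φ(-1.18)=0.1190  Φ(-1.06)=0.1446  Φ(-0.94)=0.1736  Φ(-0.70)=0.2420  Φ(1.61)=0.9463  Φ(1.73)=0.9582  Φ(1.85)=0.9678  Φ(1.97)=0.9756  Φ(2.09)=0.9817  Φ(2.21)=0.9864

Lower: z₀ + z₁ = 0.094 + (-1.645) = -1.551; 1 − a(z₀+z₁) = 1 − (0.074)(-1.551) = 1.1148; argument = 0.094 + (-1.551)/1.1148 = -1.2973 → -1.30.
α₁ = Φ(-1.30) = 0.0968; rank = round(400 × 0.0968) = 39; θ*₍39₎ = 2.255.
Upper: z₀ + z₂ = 1.739; 1 − a(z₀+z₂) = 0.8713; argument = 2.0898 → 2.09; α₂ = 0.9817; rank = 393; θ*₍393₎ = 3.164.

(2.255, 3.164)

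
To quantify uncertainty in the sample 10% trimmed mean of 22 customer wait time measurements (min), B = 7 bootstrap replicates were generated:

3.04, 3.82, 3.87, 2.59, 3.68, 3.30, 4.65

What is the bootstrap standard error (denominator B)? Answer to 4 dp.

SE* = 0.6147

Bootstrap SE is the standard deviation of the 7 replicate 10% trimmed means.
Mean of replicates: (3.04 + 3.82 + 3.87 + 2.59 + 3.68 + 3.30 + 4.65) / 7 = 24.95000 / 7 = 3.56429
Sum of squared deviations: (−0.52429)² + (+0.25571)² + (+0.30571)² + (−0.97429)² + (+0.11571)² + (−0.26429)² + (+1.08571)² = 2.64497
Variance = 2.64497 / 7 = 0.37785
SE* = √0.37785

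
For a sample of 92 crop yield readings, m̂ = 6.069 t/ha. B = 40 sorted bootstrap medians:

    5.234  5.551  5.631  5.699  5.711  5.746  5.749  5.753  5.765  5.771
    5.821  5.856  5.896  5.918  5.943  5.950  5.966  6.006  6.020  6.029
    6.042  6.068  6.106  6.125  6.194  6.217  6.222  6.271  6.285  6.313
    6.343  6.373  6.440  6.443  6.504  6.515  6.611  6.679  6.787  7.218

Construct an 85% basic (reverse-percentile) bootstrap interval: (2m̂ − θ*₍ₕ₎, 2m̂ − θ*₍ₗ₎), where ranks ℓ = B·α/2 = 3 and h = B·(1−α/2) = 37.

Percentile endpoints at ranks 3 and 37: θ*₍3₎ = 5.631, θ*₍37₎ = 6.611.
Basic interval reflects these around m̂:
  lower = 2 × 6.069 − 6.611 = 5.527
  upper = 2 × 6.069 − 5.631 = 6.507

(5.527, 6.507)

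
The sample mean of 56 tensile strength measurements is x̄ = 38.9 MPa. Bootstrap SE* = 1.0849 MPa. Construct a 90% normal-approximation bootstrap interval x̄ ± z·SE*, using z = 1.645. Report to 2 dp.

Margin = 1.645 × 1.0849 = 1.785
Interval: 38.9 ± 1.785

(37.12, 40.68)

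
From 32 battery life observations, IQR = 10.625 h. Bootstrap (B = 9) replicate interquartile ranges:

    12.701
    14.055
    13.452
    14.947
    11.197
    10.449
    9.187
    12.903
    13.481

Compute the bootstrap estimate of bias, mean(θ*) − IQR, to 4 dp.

bias = +1.8608

mean(θ*) = (12.701 + 14.055 + 13.452 + 14.947 + 11.197 + 10.449 + 9.187 + 12.903 + 13.481) / 9 = 12.48578
bias = 12.48578 − 10.625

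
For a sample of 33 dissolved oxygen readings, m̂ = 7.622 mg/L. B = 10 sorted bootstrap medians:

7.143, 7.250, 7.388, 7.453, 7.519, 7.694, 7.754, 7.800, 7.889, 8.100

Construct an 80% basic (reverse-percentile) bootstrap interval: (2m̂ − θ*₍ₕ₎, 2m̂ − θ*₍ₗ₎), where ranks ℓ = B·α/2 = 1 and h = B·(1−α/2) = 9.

Percentile endpoints at ranks 1 and 9: θ*₍1₎ = 7.143, θ*₍9₎ = 7.889.
Basic interval reflects these around m̂:
  lower = 2 × 7.622 − 7.889 = 7.355
  upper = 2 × 7.622 − 7.143 = 8.101

(7.355, 8.101)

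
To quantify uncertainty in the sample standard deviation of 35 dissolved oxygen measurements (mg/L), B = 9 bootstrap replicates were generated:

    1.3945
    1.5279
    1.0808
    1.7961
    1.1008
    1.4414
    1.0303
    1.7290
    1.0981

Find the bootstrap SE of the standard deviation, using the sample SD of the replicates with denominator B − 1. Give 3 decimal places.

Bootstrap SE is the standard deviation of the 9 replicate standard deviations.
Mean of replicates: (1.3945 + 1.5279 + 1.0808 + 1.7961 + 1.1008 + 1.4414 + 1.0303 + 1.7290 + 1.0981) / 9 = 12.19890 / 9 = 1.35543
Sum of squared deviations: (+0.03907)² + (+0.17247)² + (−0.27463)² + (+0.44067)² + (−0.25463)² + (+0.08597)² + (−0.32513)² + (+0.37357)² + (−0.25733)² = 0.68459
Variance = 0.68459 / 8 = 0.08557
SE* = √0.08557

SE* = 0.293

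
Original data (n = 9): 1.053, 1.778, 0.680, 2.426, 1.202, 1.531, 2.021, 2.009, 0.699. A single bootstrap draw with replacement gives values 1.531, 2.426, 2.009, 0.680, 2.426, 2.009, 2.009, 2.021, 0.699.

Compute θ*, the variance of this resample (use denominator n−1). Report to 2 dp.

θ* = 0.44

Mean = 1.7567; sum of squared deviations = 3.4857
s² = 3.4857 / 8 = 0.4357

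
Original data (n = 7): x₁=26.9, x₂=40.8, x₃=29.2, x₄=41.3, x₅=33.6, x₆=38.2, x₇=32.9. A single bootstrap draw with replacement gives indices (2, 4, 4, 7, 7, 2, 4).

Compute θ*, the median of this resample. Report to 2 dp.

θ* = 40.80

Resample values: 40.8, 41.3, 41.3, 32.9, 32.9, 40.8, 41.3.
Sorted: 32.9, 32.9, 40.8, 40.8, 41.3, 41.3, 41.3
Median = middle value = 40.80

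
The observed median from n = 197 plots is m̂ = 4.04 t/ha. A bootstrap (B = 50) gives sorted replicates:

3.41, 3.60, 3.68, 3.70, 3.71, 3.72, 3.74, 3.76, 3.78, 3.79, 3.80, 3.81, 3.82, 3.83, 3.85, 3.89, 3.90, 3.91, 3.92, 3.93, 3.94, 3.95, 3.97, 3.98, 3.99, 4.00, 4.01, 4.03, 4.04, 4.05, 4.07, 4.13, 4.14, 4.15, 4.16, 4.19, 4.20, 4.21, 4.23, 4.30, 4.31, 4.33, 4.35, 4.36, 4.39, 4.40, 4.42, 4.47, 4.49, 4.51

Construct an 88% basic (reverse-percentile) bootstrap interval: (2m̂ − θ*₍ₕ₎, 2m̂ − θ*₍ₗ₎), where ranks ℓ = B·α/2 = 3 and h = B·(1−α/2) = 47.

Percentile endpoints at ranks 3 and 47: θ*₍3₎ = 3.68, θ*₍47₎ = 4.42.
Basic interval reflects these around m̂:
  lower = 2 × 4.04 − 4.42 = 3.66
  upper = 2 × 4.04 − 3.68 = 4.40

(3.66, 4.40)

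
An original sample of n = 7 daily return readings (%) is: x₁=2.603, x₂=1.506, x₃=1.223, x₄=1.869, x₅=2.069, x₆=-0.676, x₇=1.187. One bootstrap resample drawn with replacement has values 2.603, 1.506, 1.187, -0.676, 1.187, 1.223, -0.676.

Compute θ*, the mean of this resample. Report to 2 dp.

θ* = 0.91

Mean = (2.603 + 1.506 + 1.187 + (-0.676) + 1.187 + 1.223 + (-0.676)) / 7 = 6.3540 / 7 = 0.91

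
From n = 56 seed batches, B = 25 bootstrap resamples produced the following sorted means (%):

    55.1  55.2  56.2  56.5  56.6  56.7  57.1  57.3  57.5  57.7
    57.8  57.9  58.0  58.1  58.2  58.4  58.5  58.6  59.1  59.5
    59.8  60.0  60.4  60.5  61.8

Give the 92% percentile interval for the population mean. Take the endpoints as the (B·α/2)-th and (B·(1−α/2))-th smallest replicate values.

α = 0.08; lower rank = 25 × 0.040 = 1; upper rank = 25 × 0.960 = 24.
The 1st smallest replicate is 55.1; the 24th is 60.5.

(55.1, 60.5)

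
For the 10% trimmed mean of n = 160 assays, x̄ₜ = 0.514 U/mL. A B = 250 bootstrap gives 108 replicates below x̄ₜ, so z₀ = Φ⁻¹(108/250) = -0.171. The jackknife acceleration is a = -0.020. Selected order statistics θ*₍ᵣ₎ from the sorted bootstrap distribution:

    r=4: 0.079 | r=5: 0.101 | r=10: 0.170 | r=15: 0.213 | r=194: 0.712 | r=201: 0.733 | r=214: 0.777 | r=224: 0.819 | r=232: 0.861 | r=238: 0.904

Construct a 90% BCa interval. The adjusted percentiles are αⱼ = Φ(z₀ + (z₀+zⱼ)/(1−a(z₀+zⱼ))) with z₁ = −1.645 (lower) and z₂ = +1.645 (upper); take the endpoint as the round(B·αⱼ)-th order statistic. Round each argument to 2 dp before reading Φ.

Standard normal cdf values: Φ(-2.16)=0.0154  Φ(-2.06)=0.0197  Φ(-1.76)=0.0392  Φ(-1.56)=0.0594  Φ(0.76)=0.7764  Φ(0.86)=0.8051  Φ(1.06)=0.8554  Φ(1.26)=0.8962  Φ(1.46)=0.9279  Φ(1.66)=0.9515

(0.101, 0.819)

Lower: z₀ + z₁ = -0.171 + (-1.645) = -1.816; 1 − a(z₀+z₁) = 1 − (-0.020)(-1.816) = 0.9637; argument = -0.171 + (-1.816)/0.9637 = -2.0554 → -2.06.
α₁ = Φ(-2.06) = 0.0197; rank = round(250 × 0.0197) = 5; θ*₍5₎ = 0.101.
Upper: z₀ + z₂ = 1.474; 1 − a(z₀+z₂) = 1.0295; argument = 1.2608 → 1.26; α₂ = 0.8962; rank = 224; θ*₍224₎ = 0.819.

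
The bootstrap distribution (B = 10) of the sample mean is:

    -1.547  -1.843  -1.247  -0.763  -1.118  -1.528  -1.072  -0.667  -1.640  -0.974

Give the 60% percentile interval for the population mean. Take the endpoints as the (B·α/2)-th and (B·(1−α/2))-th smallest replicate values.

(-1.640, -0.974)

Sorted replicates: -1.843, -1.640, -1.547, -1.528, -1.247, -1.118, -1.072, -0.974, -0.763, -0.667
α = 0.40; lower rank = 10 × 0.200 = 2; upper rank = 10 × 0.800 = 8.
The 2nd smallest replicate is -1.640; the 8th is -0.974.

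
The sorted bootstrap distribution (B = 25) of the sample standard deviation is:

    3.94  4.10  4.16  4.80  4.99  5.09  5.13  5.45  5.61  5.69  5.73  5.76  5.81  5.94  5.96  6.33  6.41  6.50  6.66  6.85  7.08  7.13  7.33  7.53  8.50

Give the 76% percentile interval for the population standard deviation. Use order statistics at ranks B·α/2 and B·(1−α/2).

α = 0.24; lower rank = 25 × 0.120 = 3; upper rank = 25 × 0.880 = 22.
The 3rd smallest replicate is 4.16; the 22nd is 7.13.

(4.16, 7.13)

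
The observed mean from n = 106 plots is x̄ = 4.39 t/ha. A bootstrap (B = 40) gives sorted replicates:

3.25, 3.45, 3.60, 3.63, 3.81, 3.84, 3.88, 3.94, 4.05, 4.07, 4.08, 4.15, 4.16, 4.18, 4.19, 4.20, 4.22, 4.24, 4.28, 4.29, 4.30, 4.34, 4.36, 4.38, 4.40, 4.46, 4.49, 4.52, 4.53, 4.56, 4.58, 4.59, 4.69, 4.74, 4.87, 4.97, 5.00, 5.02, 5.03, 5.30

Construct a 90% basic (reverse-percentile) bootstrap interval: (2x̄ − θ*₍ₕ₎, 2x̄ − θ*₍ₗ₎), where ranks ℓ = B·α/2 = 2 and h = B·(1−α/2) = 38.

Percentile endpoints at ranks 2 and 38: θ*₍2₎ = 3.45, θ*₍38₎ = 5.02.
Basic interval reflects these around x̄:
  lower = 2 × 4.39 − 5.02 = 3.76
  upper = 2 × 4.39 − 3.45 = 5.33

(3.76, 5.33)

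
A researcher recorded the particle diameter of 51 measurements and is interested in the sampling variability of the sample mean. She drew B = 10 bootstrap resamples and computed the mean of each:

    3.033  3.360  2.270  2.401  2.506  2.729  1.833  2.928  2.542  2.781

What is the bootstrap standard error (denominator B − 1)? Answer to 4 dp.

SE* = 0.4290

Bootstrap SE is the standard deviation of the 10 replicate means.
Mean of replicates: (3.033 + 3.360 + 2.270 + 2.401 + 2.506 + 2.729 + 1.833 + 2.928 + 2.542 + 2.781) / 10 = 26.38300 / 10 = 2.63830
Sum of squared deviations: (+0.39470)² + (+0.72170)² + (−0.36830)² + (−0.23730)² + (−0.13230)² + (+0.09070)² + (−0.80530)² + (+0.28970)² + (−0.09630)² + (+0.14270)² = 1.65640
Variance = 1.65640 / 9 = 0.18404
SE* = √0.18404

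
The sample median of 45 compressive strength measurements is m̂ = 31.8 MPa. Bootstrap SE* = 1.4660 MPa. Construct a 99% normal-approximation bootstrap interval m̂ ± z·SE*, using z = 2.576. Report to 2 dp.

(28.02, 35.58)

Margin = 2.576 × 1.4660 = 3.776
Interval: 31.8 ± 3.776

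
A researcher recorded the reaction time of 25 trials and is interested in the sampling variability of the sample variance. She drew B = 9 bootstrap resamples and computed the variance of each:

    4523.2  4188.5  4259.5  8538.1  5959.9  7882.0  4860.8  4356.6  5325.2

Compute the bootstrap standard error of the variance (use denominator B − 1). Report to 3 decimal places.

Bootstrap SE is the standard deviation of the 9 replicate variances.
Mean of replicates: (4523.2 + 4188.5 + 4259.5 + 8538.1 + 5959.9 + 7882.0 + 4860.8 + 4356.6 + 5325.2) / 9 = 49893.8000 / 9 = 5543.7556
Sum of squared deviations: (−1020.5556)² + (−1355.2556)² + (−1284.2556)² + (+2994.3444)² + (+416.1444)² + (+2338.2444)² + (−682.9556)² + (−1187.1556)² + (−218.5556)² = 21057758.6622
Variance = 21057758.6622 / 8 = 2632219.8328
SE* = √2632219.8328

SE* = 1622.412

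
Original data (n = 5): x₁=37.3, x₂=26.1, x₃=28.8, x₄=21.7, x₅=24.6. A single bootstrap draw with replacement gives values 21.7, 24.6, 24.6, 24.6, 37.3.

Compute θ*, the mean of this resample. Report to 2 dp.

Mean = (21.7 + 24.6 + 24.6 + 24.6 + 37.3) / 5 = 132.80 / 5 = 26.56

θ* = 26.56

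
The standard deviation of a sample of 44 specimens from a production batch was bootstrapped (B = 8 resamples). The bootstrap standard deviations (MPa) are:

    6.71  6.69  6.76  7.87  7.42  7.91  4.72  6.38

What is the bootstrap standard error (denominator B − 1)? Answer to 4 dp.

Bootstrap SE is the standard deviation of the 8 replicate standard deviations.
Mean of replicates: (6.71 + 6.69 + 6.76 + 7.87 + 7.42 + 7.91 + 4.72 + 6.38) / 8 = 54.46000 / 8 = 6.80750
Sum of squared deviations: (−0.09750)² + (−0.11750)² + (−0.04750)² + (+1.06250)² + (+0.61250)² + (+1.10250)² + (−2.08750)² + (−0.42750)² = 7.28555
Variance = 7.28555 / 7 = 1.04079
SE* = √1.04079

SE* = 1.0202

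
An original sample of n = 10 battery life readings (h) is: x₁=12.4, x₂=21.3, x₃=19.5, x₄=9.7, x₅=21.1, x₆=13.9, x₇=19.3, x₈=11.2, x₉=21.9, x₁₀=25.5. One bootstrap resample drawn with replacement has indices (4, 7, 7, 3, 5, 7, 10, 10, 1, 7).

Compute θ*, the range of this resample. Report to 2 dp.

Resample values: 9.7, 19.3, 19.3, 19.5, 21.1, 19.3, 25.5, 25.5, 12.4, 19.3.
Range = 25.5 − 9.7 = 15.80

θ* = 15.80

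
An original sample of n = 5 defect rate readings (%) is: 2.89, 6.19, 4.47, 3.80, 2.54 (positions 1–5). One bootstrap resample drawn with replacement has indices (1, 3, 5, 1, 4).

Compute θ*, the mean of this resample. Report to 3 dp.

Resample values: 2.89, 4.47, 2.54, 2.89, 3.80.
Mean = (2.89 + 4.47 + 2.54 + 2.89 + 3.80) / 5 = 16.590 / 5 = 3.318

θ* = 3.318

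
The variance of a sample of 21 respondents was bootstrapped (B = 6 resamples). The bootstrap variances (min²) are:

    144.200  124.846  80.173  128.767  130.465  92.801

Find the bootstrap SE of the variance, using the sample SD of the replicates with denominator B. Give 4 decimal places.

SE* = 22.5939

Bootstrap SE is the standard deviation of the 6 replicate variances.
Mean of replicates: (144.200 + 124.846 + 80.173 + 128.767 + 130.465 + 92.801) / 6 = 701.25200 / 6 = 116.87533
Sum of squared deviations: (+27.32467)² + (+7.97067)² + (−36.70233)² + (+11.89167)² + (+13.58967)² + (−24.07433)² = 3062.89451
Variance = 3062.89451 / 6 = 510.48242
SE* = √510.48242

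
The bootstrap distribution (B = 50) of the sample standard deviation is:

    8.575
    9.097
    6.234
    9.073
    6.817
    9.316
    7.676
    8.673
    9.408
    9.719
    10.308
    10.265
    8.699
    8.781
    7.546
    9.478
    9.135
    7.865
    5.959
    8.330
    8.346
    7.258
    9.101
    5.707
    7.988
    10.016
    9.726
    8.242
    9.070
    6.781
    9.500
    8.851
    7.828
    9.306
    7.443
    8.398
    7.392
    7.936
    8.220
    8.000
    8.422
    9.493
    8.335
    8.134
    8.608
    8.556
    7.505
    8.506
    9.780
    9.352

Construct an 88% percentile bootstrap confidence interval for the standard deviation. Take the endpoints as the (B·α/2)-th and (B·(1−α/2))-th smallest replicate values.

(6.234, 9.780)

Sorted replicates: 5.707, 5.959, 6.234, 6.781, 6.817, 7.258, 7.392, 7.443, 7.505, 7.546, 7.676, 7.828, 7.865, 7.936, 7.988, 8.000, 8.134, 8.220, 8.242, 8.330, 8.335, 8.346, 8.398, 8.422, 8.506, 8.556, 8.575, 8.608, 8.673, 8.699, 8.781, 8.851, 9.070, 9.073, 9.097, 9.101, 9.135, 9.306, 9.316, 9.352, 9.408, 9.478, 9.493, 9.500, 9.719, 9.726, 9.780, 10.016, 10.265, 10.308
α = 0.12; lower rank = 50 × 0.060 = 3; upper rank = 50 × 0.940 = 47.
The 3rd smallest replicate is 6.234; the 47th is 9.780.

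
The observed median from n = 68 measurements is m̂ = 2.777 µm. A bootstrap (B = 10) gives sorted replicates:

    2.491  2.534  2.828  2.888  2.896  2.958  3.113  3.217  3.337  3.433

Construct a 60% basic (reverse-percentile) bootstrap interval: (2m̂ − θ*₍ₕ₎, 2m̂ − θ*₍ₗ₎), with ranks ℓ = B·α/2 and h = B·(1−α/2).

(2.337, 3.020)

Percentile endpoints at ranks 2 and 8: θ*₍2₎ = 2.534, θ*₍8₎ = 3.217.
Basic interval reflects these around m̂:
  lower = 2 × 2.777 − 3.217 = 2.337
  upper = 2 × 2.777 − 2.534 = 3.020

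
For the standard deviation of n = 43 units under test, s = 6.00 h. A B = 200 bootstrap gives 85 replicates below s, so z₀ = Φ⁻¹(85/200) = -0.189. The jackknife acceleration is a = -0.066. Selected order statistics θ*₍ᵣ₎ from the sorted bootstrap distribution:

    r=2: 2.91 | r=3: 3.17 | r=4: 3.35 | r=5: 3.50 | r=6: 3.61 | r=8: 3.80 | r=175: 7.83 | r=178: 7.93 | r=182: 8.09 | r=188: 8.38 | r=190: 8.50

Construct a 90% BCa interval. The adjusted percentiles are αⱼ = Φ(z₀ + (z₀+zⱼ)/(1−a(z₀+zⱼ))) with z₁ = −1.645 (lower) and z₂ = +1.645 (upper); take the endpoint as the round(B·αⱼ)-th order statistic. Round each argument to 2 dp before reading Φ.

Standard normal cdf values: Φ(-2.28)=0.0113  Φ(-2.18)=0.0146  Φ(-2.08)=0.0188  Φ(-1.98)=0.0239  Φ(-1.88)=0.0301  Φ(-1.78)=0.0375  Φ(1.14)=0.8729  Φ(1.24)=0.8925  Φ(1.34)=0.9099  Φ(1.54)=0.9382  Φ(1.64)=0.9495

Lower: z₀ + z₁ = -0.189 + (-1.645) = -1.834; 1 − a(z₀+z₁) = 1 − (-0.066)(-1.834) = 0.8790; argument = -0.189 + (-1.834)/0.8790 = -2.2756 → -2.28.
α₁ = Φ(-2.28) = 0.0113; rank = round(200 × 0.0113) = 2; θ*₍2₎ = 2.91.
Upper: z₀ + z₂ = 1.456; 1 − a(z₀+z₂) = 1.0961; argument = 1.1394 → 1.14; α₂ = 0.8729; rank = 175; θ*₍175₎ = 7.83.

(2.91, 7.83)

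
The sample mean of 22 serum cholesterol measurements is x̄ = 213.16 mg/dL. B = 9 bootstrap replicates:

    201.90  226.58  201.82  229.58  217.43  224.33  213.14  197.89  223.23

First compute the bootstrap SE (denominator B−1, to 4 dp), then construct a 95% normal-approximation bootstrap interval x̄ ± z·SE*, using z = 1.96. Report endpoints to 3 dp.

(189.673, 236.647)

Mean of replicates = 215.1000; sum of squared deviations = 1148.8036; SE* = √(1148.8036/8) = 11.9833
Margin = 1.96 × 11.9833 = 23.4873
Interval: 213.16 ± 23.4873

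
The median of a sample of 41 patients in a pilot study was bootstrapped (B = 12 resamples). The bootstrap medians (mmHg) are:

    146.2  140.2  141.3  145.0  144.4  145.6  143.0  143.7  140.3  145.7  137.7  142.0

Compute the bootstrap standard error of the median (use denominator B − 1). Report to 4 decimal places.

Bootstrap SE is the standard deviation of the 12 replicate medians.
Mean of replicates: (146.2 + 140.2 + 141.3 + 145.0 + 144.4 + 145.6 + 143.0 + 143.7 + 140.3 + 145.7 + 137.7 + 142.0) / 12 = 1715.10000 / 12 = 142.92500
Sum of squared deviations: (+3.27500)² + (−2.72500)² + (−1.62500)² + (+2.07500)² + (+1.47500)² + (+2.67500)² + (+0.07500)² + (+0.77500)² + (−2.62500)² + (+2.77500)² + (−5.22500)² + (−0.92500)² = 77.78250
Variance = 77.78250 / 11 = 7.07114
SE* = √7.07114

SE* = 2.6592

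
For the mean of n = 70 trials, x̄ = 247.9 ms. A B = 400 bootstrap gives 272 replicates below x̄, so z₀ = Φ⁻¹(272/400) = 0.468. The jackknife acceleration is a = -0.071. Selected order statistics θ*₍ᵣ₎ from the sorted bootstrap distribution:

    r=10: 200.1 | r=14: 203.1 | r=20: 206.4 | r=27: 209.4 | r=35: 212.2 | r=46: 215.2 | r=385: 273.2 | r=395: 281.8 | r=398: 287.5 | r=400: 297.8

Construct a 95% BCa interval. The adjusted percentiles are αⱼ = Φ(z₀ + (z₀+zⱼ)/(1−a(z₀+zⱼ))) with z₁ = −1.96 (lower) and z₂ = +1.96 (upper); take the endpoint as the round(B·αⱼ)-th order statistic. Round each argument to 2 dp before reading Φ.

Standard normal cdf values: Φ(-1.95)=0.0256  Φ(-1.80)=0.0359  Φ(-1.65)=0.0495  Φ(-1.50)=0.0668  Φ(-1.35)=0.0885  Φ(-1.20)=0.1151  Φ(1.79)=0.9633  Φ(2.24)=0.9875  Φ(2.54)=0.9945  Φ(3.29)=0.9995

Lower: z₀ + z₁ = 0.468 + (-1.960) = -1.492; 1 − a(z₀+z₁) = 1 − (-0.071)(-1.492) = 0.8941; argument = 0.468 + (-1.492)/0.8941 = -1.2008 → -1.20.
α₁ = Φ(-1.20) = 0.1151; rank = round(400 × 0.1151) = 46; θ*₍46₎ = 215.2.
Upper: z₀ + z₂ = 2.428; 1 − a(z₀+z₂) = 1.1724; argument = 2.5390 → 2.54; α₂ = 0.9945; rank = 398; θ*₍398₎ = 287.5.

(215.2, 287.5)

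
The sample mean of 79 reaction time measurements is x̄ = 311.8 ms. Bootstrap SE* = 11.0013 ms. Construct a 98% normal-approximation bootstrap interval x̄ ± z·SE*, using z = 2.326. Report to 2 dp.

Margin = 2.326 × 11.0013 = 25.589
Interval: 311.8 ± 25.589

(286.21, 337.39)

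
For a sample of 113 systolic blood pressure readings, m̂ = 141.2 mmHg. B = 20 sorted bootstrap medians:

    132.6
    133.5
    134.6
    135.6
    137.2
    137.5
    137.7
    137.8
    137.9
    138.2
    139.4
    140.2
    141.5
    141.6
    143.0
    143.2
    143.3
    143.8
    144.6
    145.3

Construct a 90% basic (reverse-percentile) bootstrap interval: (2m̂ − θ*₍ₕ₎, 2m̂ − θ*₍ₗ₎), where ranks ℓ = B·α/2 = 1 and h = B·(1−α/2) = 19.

Percentile endpoints at ranks 1 and 19: θ*₍1₎ = 132.6, θ*₍19₎ = 144.6.
Basic interval reflects these around m̂:
  lower = 2 × 141.2 − 144.6 = 137.8
  upper = 2 × 141.2 − 132.6 = 149.8

(137.8, 149.8)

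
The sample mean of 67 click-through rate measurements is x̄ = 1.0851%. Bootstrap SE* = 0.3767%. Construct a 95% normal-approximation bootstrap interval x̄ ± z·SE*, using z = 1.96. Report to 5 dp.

(0.34677, 1.82343)

Margin = 1.96 × 0.3767 = 0.738332
Interval: 1.0851 ± 0.738332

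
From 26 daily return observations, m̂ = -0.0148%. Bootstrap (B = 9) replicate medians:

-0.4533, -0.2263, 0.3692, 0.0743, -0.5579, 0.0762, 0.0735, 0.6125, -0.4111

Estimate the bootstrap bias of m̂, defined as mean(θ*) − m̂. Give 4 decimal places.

mean(θ*) = ((-0.4533) + (-0.2263) + 0.3692 + 0.0743 + (-0.5579) + 0.0762 + 0.0735 + 0.6125 + (-0.4111)) / 9 = -0.04921
bias = -0.04921 − -0.0148

bias = −0.0344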